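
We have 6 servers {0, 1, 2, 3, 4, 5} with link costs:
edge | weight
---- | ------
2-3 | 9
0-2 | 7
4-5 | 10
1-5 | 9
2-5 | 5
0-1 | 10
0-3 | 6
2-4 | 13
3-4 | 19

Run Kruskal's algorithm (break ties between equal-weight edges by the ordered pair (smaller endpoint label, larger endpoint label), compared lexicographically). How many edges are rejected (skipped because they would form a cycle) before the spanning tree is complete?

Kruskal: consider edges lightest-first.
2-5 (5): add. Components now {0} {1} {2,5} {3} {4}
0-3 (6): add. Components now {0,3} {1} {2,5} {4}
0-2 (7): add. Components now {0,2,3,5} {1} {4}
1-5 (9): add. Components now {0,1,2,3,5} {4}
2-3 (9): skip — 2 and 3 already connected.
0-1 (10): skip — 0 and 1 already connected.
4-5 (10): add. Components now {0,1,2,3,4,5}
Edges rejected before the tree was complete: 2.

2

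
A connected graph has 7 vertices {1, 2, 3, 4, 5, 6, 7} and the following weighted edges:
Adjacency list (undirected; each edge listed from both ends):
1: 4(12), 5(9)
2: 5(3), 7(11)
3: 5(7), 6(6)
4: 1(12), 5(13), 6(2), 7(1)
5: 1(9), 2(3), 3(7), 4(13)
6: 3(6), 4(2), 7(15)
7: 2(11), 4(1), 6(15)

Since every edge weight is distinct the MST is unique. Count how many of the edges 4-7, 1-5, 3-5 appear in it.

Kruskal: consider edges lightest-first.
4-7 (1): add — endpoints in different components.
4-6 (2): add — endpoints in different components.
2-5 (3): add — endpoints in different components.
3-6 (6): add — endpoints in different components.
3-5 (7): add — endpoints in different components.
1-5 (9): add — endpoints in different components.
MST edge set: {4-7, 4-6, 2-5, 3-6, 3-5, 1-5}.
Of the listed edges, {4-7, 1-5, 3-5} are in the MST → 3.

3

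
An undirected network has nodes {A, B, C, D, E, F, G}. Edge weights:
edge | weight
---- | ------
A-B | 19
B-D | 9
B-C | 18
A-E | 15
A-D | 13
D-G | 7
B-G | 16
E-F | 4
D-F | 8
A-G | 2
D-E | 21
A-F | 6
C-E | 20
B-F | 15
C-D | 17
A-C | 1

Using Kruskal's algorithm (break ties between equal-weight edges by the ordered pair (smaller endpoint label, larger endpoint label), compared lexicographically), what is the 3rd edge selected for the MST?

E-F

Kruskal: consider edges lightest-first.
A-C (1): add — endpoints in different components.
A-G (2): add — endpoints in different components.
E-F (4): add — endpoints in different components.
A-F (6): add — endpoints in different components.
D-G (7): add — endpoints in different components.
D-F (8): skip — D and F already connected.
B-D (9): add — endpoints in different components.
The 3rd edge added is E-F.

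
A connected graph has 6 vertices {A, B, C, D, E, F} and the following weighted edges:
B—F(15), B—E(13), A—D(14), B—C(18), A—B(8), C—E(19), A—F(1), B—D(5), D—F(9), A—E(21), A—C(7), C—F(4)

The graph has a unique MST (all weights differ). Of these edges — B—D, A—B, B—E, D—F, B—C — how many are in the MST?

3

Kruskal: consider edges lightest-first.
A—F (1): add — endpoints in different components.
C—F (4): add — endpoints in different components.
B—D (5): add — endpoints in different components.
A—C (7): skip — A and C already connected.
A—B (8): add — endpoints in different components.
D—F (9): skip — D and F already connected.
B—E (13): add — endpoints in different components.
MST edge set: {A—F, C—F, B—D, A—B, B—E}.
Of the listed edges, {B—D, A—B, B—E} are in the MST → 3.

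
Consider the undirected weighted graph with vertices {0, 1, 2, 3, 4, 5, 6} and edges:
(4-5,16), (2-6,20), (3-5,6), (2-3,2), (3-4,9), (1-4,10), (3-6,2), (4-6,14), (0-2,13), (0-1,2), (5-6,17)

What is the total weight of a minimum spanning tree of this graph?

Prim, starting at 5.
Step 1: cheapest edge leaving the tree is 3-5 (6); add 3.
Step 2: cheapest edge leaving the tree is 2-3 (2); add 2.
Step 3: cheapest edge leaving the tree is 3-6 (2); add 6.
Step 4: cheapest edge leaving the tree is 3-4 (9); add 4.
Step 5: cheapest edge leaving the tree is 1-4 (10); add 1.
Step 6: cheapest edge leaving the tree is 0-1 (2); add 0.
MST edges: 3-5, 2-3, 3-6, 3-4, 1-4, 0-1; total weight 6+2+2+9+10+2 = 31.

31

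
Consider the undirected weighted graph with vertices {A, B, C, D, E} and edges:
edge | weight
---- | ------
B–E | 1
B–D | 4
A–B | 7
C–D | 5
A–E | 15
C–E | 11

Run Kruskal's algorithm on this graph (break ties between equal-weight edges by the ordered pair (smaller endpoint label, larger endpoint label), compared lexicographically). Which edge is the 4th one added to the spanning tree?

Sort edges by weight, then run Kruskal:
B–E (1): add. Components now {A} {B,E} {C} {D}
B–D (4): add. Components now {A} {B,D,E} {C}
C–D (5): add. Components now {A} {B,C,D,E}
A–B (7): add. Components now {A,B,C,D,E}
The 4th edge added is A–B.

A-B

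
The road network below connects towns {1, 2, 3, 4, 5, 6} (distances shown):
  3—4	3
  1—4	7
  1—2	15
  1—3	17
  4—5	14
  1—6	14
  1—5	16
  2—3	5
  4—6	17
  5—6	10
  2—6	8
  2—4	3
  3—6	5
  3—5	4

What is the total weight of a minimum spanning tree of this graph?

22

Kruskal: consider edges lightest-first.
2—4 (3): add. Components now {1} {2,4} {3} {5} {6}
3—4 (3): add. Components now {1} {2,3,4} {5} {6}
3—5 (4): add. Components now {1} {2,3,4,5} {6}
2—3 (5): skip — 2 and 3 already connected.
3—6 (5): add. Components now {1} {2,3,4,5,6}
1—4 (7): add. Components now {1,2,3,4,5,6}
MST edges: 2—4, 3—4, 3—5, 3—6, 1—4; total weight 3+3+4+5+7 = 22.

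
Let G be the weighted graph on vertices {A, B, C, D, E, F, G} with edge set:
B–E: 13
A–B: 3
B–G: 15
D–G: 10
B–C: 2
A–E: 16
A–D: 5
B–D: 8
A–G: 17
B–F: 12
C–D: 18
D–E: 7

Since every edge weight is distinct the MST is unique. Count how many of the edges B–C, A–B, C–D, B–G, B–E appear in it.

Kruskal: consider edges lightest-first.
B–C (2): add. Components now {A} {B,C} {D} {E} {F} {G}
A–B (3): add. Components now {A,B,C} {D} {E} {F} {G}
A–D (5): add. Components now {A,B,C,D} {E} {F} {G}
D–E (7): add. Components now {A,B,C,D,E} {F} {G}
B–D (8): skip — B and D already connected.
D–G (10): add. Components now {A,B,C,D,E,G} {F}
B–F (12): add. Components now {A,B,C,D,E,F,G}
MST edge set: {B–C, A–B, A–D, D–E, D–G, B–F}.
Of the listed edges, {B–C, A–B} are in the MST → 2.

2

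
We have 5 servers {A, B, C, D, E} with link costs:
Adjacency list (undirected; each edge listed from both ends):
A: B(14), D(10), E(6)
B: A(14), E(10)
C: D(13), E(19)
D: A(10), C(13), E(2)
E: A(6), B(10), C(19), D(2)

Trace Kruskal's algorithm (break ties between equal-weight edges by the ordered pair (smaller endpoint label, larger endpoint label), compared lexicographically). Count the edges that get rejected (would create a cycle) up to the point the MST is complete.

1

Kruskal: consider edges lightest-first.
D-E (2): add. Components now {A} {B} {C} {D,E}
A-E (6): add. Components now {A,D,E} {B} {C}
A-D (10): skip — A and D already connected.
B-E (10): add. Components now {A,B,D,E} {C}
C-D (13): add. Components now {A,B,C,D,E}
Edges rejected before the tree was complete: 1.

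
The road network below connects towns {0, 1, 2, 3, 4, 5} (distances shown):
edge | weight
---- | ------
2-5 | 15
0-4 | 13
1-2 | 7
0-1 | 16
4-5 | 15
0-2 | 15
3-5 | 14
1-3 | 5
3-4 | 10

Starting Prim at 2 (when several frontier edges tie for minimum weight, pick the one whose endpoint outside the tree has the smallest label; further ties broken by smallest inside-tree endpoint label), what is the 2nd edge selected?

Prim's algorithm from 2:
Step 1: cheapest edge leaving the tree is 1-2 (7); add 1.
Step 2: cheapest edge leaving the tree is 1-3 (5); add 3.
Step 3: cheapest edge leaving the tree is 3-4 (10); add 4.
Step 4: cheapest edge leaving the tree is 0-4 (13); add 0.
Step 5: cheapest edge leaving the tree is 3-5 (14); add 5.
The 2nd edge added is 1-3.

1-3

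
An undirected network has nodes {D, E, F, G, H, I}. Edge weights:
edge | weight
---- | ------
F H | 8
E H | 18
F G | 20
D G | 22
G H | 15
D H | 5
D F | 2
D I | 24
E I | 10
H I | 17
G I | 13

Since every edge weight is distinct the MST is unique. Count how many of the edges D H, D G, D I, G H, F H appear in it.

2

Sort edges by weight, then run Kruskal:
D F (2): add — endpoints in different components.
D H (5): add — endpoints in different components.
F H (8): skip — F and H already connected.
E I (10): add — endpoints in different components.
G I (13): add — endpoints in different components.
G H (15): add — endpoints in different components.
MST edge set: {D F, D H, E I, G I, G H}.
Of the listed edges, {D H, G H} are in the MST → 2.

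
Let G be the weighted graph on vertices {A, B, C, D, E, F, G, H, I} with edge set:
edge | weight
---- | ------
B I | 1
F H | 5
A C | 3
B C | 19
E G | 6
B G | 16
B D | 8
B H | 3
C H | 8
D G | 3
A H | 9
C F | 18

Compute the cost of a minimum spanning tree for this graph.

37

Grow the tree from F using Prim:
Step 1: frontier [F H 5, C F 18] → take F H (5); add H.
Step 2: frontier [C F 18, B H 3, C H 8, A H 9] → take B H (3); add B.
Step 3: frontier [B I 1, B D 8, B G 16, B C 19, C F 18, C H 8, A H 9] → take B I (1); add I.
Step 4: frontier [B D 8, B G 16, B C 19, C F 18, C H 8, A H 9] → take C H (8); add C.
Step 5: frontier [B D 8, B G 16, A C 3, A H 9] → take A C (3); add A.
Step 6: frontier [B D 8, B G 16] → take B D (8); add D.
Step 7: frontier [B G 16, D G 3] → take D G (3); add G.
Step 8: frontier [E G 6] → take E G (6); add E.
MST edges: F H, B H, B I, C H, A C, B D, D G, E G; total weight 5+3+1+8+3+8+3+6 = 37.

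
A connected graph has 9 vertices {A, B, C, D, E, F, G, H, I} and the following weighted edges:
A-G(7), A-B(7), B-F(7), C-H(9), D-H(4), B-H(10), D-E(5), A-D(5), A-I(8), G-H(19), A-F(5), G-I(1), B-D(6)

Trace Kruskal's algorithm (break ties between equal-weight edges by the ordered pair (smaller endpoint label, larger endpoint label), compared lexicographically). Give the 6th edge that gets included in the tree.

B-D

Kruskal's algorithm — process edges by increasing weight (ties by edge label):
G-I (1): add — endpoints in different components.
D-H (4): add — endpoints in different components.
A-D (5): add — endpoints in different components.
A-F (5): add — endpoints in different components.
D-E (5): add — endpoints in different components.
B-D (6): add — endpoints in different components.
A-B (7): skip — A and B already connected.
A-G (7): add — endpoints in different components.
B-F (7): skip — B and F already connected.
A-I (8): skip — A and I already connected.
C-H (9): add — endpoints in different components.
The 6th edge added is B-D.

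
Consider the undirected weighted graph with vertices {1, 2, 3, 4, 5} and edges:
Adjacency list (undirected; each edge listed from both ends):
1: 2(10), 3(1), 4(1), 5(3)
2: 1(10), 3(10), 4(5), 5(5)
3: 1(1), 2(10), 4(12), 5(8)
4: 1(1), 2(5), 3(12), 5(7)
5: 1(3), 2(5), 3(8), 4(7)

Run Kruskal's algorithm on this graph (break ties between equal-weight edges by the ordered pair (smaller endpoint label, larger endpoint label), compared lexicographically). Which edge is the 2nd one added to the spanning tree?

1-4

Kruskal: consider edges lightest-first.
1–3 (1): add. Components now {1,3} {2} {4} {5}
1–4 (1): add. Components now {1,3,4} {2} {5}
1–5 (3): add. Components now {1,3,4,5} {2}
2–4 (5): add. Components now {1,2,3,4,5}
The 2nd edge added is 1–4.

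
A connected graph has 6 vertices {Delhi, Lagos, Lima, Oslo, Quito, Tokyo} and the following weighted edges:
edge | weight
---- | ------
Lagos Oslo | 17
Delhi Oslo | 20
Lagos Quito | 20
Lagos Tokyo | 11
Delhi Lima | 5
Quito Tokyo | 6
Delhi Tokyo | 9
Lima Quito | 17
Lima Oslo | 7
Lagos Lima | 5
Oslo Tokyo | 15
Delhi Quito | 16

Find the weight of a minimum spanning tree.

Kruskal's algorithm — process edges by increasing weight (ties by edge label):
Delhi Lima (5): add — endpoints in different components.
Lagos Lima (5): add — endpoints in different components.
Quito Tokyo (6): add — endpoints in different components.
Lima Oslo (7): add — endpoints in different components.
Delhi Tokyo (9): add — endpoints in different components.
MST edges: Delhi Lima, Lagos Lima, Quito Tokyo, Lima Oslo, Delhi Tokyo; total weight 5+5+6+7+9 = 32.

32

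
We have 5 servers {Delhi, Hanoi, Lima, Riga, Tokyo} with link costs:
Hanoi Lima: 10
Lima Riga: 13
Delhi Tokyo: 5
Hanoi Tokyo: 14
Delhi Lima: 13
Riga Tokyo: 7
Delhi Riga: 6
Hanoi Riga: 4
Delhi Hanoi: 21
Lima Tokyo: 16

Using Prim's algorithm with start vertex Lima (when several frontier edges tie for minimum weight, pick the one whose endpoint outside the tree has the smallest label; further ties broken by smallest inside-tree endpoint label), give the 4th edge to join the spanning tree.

Prim, starting at Lima.
Step 1: cheapest edge leaving the tree is Hanoi Lima (10); add Hanoi.
Step 2: cheapest edge leaving the tree is Hanoi Riga (4); add Riga.
Step 3: cheapest edge leaving the tree is Delhi Riga (6); add Delhi.
Step 4: cheapest edge leaving the tree is Delhi Tokyo (5); add Tokyo.
The 4th edge added is Delhi Tokyo.

Delhi-Tokyo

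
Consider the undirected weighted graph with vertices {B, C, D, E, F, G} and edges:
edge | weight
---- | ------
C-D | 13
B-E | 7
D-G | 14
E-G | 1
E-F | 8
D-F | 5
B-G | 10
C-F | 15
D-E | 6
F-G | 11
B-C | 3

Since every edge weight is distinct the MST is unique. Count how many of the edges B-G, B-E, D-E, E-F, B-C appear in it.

3

Kruskal: consider edges lightest-first.
E-G (1): add — endpoints in different components.
B-C (3): add — endpoints in different components.
D-F (5): add — endpoints in different components.
D-E (6): add — endpoints in different components.
B-E (7): add — endpoints in different components.
MST edge set: {E-G, B-C, D-F, D-E, B-E}.
Of the listed edges, {B-E, D-E, B-C} are in the MST → 3.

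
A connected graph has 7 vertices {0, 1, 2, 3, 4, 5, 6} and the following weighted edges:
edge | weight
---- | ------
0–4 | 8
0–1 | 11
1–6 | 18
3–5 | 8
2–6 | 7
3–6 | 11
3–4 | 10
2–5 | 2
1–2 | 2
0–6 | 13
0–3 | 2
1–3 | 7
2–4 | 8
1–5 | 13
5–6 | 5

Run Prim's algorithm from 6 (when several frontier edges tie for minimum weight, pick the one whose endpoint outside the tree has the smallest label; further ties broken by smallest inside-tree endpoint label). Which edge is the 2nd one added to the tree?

2-5

Prim, starting at 6.
Step 1: cheapest edge leaving the tree is 5–6 (5); add 5.
Step 2: cheapest edge leaving the tree is 2–5 (2); add 2.
Step 3: cheapest edge leaving the tree is 1–2 (2); add 1.
Step 4: cheapest edge leaving the tree is 1–3 (7); add 3.
Step 5: cheapest edge leaving the tree is 0–3 (2); add 0.
Step 6: cheapest edge leaving the tree is 0–4 (8); add 4.
The 2nd edge added is 2–5.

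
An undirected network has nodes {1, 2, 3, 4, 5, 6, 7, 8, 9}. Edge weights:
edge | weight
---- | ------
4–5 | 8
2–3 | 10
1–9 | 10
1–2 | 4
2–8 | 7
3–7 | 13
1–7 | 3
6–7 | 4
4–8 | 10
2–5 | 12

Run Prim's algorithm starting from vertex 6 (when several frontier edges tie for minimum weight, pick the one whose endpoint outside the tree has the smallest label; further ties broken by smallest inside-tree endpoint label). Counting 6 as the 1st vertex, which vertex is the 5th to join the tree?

Prim, starting at 6.
Step 1: frontier [6–7 4] → take 6–7 (4); add 7.
Step 2: frontier [1–7 3, 3–7 13] → take 1–7 (3); add 1.
Step 3: frontier [1–2 4, 1–9 10, 3–7 13] → take 1–2 (4); add 2.
Step 4: frontier [1–9 10, 2–8 7, 2–3 10, 2–5 12, 3–7 13] → take 2–8 (7); add 8.
Step 5: frontier [1–9 10, 2–3 10, 2–5 12, 3–7 13, 4–8 10] → take 2–3 (10); add 3.
Step 6: frontier [1–9 10, 2–5 12, 4–8 10] → take 4–8 (10); add 4.
Step 7: frontier [1–9 10, 2–5 12, 4–5 8] → take 4–5 (8); add 5.
Step 8: frontier [1–9 10] → take 1–9 (10); add 9.
Vertex order: 6, 7, 1, 2, 8, 3, 4, 5, 9. The 5th vertex is 8.

8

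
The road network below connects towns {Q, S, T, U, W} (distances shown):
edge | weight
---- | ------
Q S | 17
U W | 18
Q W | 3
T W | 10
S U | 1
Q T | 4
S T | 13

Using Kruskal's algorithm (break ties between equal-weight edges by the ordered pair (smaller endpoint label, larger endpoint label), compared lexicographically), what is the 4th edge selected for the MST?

S-T

Kruskal's algorithm — process edges by increasing weight (ties by edge label):
S U (1): add — endpoints in different components.
Q W (3): add — endpoints in different components.
Q T (4): add — endpoints in different components.
T W (10): skip — T and W already connected.
S T (13): add — endpoints in different components.
The 4th edge added is S T.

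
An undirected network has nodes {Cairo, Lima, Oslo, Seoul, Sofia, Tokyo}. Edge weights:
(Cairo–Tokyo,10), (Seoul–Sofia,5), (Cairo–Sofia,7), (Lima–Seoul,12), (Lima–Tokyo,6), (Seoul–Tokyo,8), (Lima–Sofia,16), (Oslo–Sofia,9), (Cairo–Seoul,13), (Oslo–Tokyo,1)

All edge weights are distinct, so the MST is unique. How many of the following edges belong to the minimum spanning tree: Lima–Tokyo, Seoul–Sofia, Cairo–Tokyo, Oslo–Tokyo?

Kruskal's algorithm — process edges by increasing weight (ties by edge label):
Oslo–Tokyo (1): add — endpoints in different components.
Seoul–Sofia (5): add — endpoints in different components.
Lima–Tokyo (6): add — endpoints in different components.
Cairo–Sofia (7): add — endpoints in different components.
Seoul–Tokyo (8): add — endpoints in different components.
MST edge set: {Oslo–Tokyo, Seoul–Sofia, Lima–Tokyo, Cairo–Sofia, Seoul–Tokyo}.
Of the listed edges, {Lima–Tokyo, Seoul–Sofia, Oslo–Tokyo} are in the MST → 3.

3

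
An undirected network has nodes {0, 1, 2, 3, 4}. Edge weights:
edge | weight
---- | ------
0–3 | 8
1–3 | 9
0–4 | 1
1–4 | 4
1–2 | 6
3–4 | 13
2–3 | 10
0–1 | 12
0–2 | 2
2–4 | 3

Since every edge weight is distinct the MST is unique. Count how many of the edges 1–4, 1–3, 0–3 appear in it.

Kruskal's algorithm — process edges by increasing weight (ties by edge label):
0–4 (1): add — endpoints in different components.
0–2 (2): add — endpoints in different components.
2–4 (3): skip — 2 and 4 already connected.
1–4 (4): add — endpoints in different components.
1–2 (6): skip — 1 and 2 already connected.
0–3 (8): add — endpoints in different components.
MST edge set: {0–4, 0–2, 1–4, 0–3}.
Of the listed edges, {1–4, 0–3} are in the MST → 2.

2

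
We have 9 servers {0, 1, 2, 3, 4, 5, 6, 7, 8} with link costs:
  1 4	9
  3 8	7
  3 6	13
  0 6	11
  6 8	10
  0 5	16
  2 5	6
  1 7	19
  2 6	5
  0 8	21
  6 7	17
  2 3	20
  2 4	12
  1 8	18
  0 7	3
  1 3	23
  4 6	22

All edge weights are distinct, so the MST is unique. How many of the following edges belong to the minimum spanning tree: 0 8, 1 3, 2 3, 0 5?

0

Kruskal: consider edges lightest-first.
0 7 (3): add — endpoints in different components.
2 6 (5): add — endpoints in different components.
2 5 (6): add — endpoints in different components.
3 8 (7): add — endpoints in different components.
1 4 (9): add — endpoints in different components.
6 8 (10): add — endpoints in different components.
0 6 (11): add — endpoints in different components.
2 4 (12): add — endpoints in different components.
MST edge set: {0 7, 2 6, 2 5, 3 8, 1 4, 6 8, 0 6, 2 4}.
Of the listed edges, {} are in the MST → 0.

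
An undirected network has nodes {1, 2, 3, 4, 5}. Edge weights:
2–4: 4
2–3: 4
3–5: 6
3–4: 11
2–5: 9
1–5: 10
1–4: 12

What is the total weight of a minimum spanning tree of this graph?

24

Prim's algorithm from 3:
Step 1: cheapest edge leaving the tree is 2–3 (4); add 2.
Step 2: cheapest edge leaving the tree is 2–4 (4); add 4.
Step 3: cheapest edge leaving the tree is 3–5 (6); add 5.
Step 4: cheapest edge leaving the tree is 1–5 (10); add 1.
MST edges: 2–3, 2–4, 3–5, 1–5; total weight 4+4+6+10 = 24.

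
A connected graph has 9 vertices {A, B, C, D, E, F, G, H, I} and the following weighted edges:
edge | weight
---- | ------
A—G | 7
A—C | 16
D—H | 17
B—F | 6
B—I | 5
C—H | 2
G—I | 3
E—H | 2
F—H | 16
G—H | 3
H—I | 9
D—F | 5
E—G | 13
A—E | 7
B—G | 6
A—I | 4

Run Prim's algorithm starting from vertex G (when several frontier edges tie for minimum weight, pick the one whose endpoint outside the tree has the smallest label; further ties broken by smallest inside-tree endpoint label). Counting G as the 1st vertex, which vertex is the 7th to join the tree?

Grow the tree from G using Prim:
Step 1: cheapest edge leaving the tree is G—H (3); add H.
Step 2: cheapest edge leaving the tree is C—H (2); add C.
Step 3: cheapest edge leaving the tree is E—H (2); add E.
Step 4: cheapest edge leaving the tree is G—I (3); add I.
Step 5: cheapest edge leaving the tree is A—I (4); add A.
Step 6: cheapest edge leaving the tree is B—I (5); add B.
Step 7: cheapest edge leaving the tree is B—F (6); add F.
Step 8: cheapest edge leaving the tree is D—F (5); add D.
Vertex order: G, H, C, E, I, A, B, F, D. The 7th vertex is B.

B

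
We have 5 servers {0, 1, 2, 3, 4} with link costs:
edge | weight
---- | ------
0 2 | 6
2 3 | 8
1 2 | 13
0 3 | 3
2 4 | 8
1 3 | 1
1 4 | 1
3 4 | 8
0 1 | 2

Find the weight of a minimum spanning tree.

10

Prim, starting at 1.
Step 1: cheapest edge leaving the tree is 1 3 (1); add 3.
Step 2: cheapest edge leaving the tree is 1 4 (1); add 4.
Step 3: cheapest edge leaving the tree is 0 1 (2); add 0.
Step 4: cheapest edge leaving the tree is 0 2 (6); add 2.
MST edges: 1 3, 1 4, 0 1, 0 2; total weight 1+1+2+6 = 10.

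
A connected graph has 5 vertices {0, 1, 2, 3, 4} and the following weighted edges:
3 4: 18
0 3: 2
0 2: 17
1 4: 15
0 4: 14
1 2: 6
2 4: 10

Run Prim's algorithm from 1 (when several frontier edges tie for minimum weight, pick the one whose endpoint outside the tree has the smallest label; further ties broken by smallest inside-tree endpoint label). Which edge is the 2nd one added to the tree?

2-4

Grow the tree from 1 using Prim:
Step 1: cheapest edge leaving the tree is 1 2 (6); add 2.
Step 2: cheapest edge leaving the tree is 2 4 (10); add 4.
Step 3: cheapest edge leaving the tree is 0 4 (14); add 0.
Step 4: cheapest edge leaving the tree is 0 3 (2); add 3.
The 2nd edge added is 2 4.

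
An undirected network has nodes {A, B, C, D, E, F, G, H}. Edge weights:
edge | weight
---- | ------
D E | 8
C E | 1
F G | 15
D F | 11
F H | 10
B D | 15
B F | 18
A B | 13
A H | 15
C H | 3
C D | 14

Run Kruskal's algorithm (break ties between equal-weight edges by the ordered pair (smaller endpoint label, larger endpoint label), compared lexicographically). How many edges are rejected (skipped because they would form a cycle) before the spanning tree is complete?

Kruskal's algorithm — process edges by increasing weight (ties by edge label):
C E (1): add — endpoints in different components.
C H (3): add — endpoints in different components.
D E (8): add — endpoints in different components.
F H (10): add — endpoints in different components.
D F (11): skip — D and F already connected.
A B (13): add — endpoints in different components.
C D (14): skip — C and D already connected.
A H (15): add — endpoints in different components.
B D (15): skip — B and D already connected.
F G (15): add — endpoints in different components.
Edges rejected before the tree was complete: 3.

3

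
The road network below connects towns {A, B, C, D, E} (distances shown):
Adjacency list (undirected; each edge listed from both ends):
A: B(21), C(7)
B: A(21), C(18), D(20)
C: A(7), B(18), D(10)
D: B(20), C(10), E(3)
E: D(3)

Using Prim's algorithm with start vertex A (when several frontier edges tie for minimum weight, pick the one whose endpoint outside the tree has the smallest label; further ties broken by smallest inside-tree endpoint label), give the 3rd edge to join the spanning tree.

D-E

Prim's algorithm from A:
Step 1: frontier [A C 7, A B 21] → take A C (7); add C.
Step 2: frontier [A B 21, C D 10, B C 18] → take C D (10); add D.
Step 3: frontier [A B 21, B C 18, D E 3, B D 20] → take D E (3); add E.
Step 4: frontier [A B 21, B C 18, B D 20] → take B C (18); add B.
The 3rd edge added is D E.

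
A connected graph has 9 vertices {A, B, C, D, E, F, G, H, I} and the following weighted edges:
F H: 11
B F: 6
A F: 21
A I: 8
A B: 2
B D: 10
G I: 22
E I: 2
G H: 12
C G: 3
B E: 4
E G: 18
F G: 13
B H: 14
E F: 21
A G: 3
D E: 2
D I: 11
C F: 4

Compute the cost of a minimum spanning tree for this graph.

31

Kruskal: consider edges lightest-first.
A B (2): add — endpoints in different components.
D E (2): add — endpoints in different components.
E I (2): add — endpoints in different components.
A G (3): add — endpoints in different components.
C G (3): add — endpoints in different components.
B E (4): add — endpoints in different components.
C F (4): add — endpoints in different components.
B F (6): skip — B and F already connected.
A I (8): skip — A and I already connected.
B D (10): skip — B and D already connected.
D I (11): skip — D and I already connected.
F H (11): add — endpoints in different components.
MST edges: A B, D E, E I, A G, C G, B E, C F, F H; total weight 2+2+2+3+3+4+4+11 = 31.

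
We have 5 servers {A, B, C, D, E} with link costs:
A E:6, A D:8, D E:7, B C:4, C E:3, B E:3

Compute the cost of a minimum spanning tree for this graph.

Kruskal: consider edges lightest-first.
B E (3): add. Components now {A} {B,E} {C} {D}
C E (3): add. Components now {A} {B,C,E} {D}
B C (4): skip — B and C already connected.
A E (6): add. Components now {A,B,C,E} {D}
D E (7): add. Components now {A,B,C,D,E}
MST edges: B E, C E, A E, D E; total weight 3+3+6+7 = 19.

19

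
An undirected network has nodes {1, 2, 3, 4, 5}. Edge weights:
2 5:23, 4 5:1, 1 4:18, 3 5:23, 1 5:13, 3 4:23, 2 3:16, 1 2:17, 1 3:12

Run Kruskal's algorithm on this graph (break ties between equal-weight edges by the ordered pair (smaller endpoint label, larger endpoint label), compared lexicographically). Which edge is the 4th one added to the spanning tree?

2-3

Kruskal: consider edges lightest-first.
4 5 (1): add — endpoints in different components.
1 3 (12): add — endpoints in different components.
1 5 (13): add — endpoints in different components.
2 3 (16): add — endpoints in different components.
The 4th edge added is 2 3.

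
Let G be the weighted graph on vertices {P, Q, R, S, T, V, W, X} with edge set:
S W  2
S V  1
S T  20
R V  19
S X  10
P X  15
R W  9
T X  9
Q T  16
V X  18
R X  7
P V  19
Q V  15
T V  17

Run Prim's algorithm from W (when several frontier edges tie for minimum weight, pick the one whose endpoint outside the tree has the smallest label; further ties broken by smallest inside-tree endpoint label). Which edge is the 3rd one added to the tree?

Prim, starting at W.
Step 1: frontier [S W 2, R W 9] → take S W (2); add S.
Step 2: frontier [S V 1, S X 10, S T 20, R W 9] → take S V (1); add V.
Step 3: frontier [S X 10, S T 20, Q V 15, T V 17, V X 18, P V 19, R V 19, R W 9] → take R W (9); add R.
Step 4: frontier [R X 7, S X 10, S T 20, Q V 15, T V 17, V X 18, P V 19] → take R X (7); add X.
Step 5: frontier [S T 20, Q V 15, T V 17, P V 19, T X 9, P X 15] → take T X (9); add T.
Step 6: frontier [Q T 16, Q V 15, P V 19, P X 15] → take P X (15); add P.
Step 7: frontier [Q T 16, Q V 15] → take Q V (15); add Q.
The 3rd edge added is R W.

R-W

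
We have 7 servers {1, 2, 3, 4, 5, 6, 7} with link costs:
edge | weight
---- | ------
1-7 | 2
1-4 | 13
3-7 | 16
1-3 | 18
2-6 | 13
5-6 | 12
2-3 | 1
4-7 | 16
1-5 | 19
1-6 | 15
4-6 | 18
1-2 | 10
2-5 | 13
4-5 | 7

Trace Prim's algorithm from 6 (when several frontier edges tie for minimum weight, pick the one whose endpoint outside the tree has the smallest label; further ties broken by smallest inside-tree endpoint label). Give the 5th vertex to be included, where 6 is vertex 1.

7

Prim, starting at 6.
Step 1: cheapest edge leaving the tree is 5-6 (12); add 5.
Step 2: cheapest edge leaving the tree is 4-5 (7); add 4.
Step 3: cheapest edge leaving the tree is 1-4 (13); add 1.
Step 4: cheapest edge leaving the tree is 1-7 (2); add 7.
Step 5: cheapest edge leaving the tree is 1-2 (10); add 2.
Step 6: cheapest edge leaving the tree is 2-3 (1); add 3.
Vertex order: 6, 5, 4, 1, 7, 2, 3. The 5th vertex is 7.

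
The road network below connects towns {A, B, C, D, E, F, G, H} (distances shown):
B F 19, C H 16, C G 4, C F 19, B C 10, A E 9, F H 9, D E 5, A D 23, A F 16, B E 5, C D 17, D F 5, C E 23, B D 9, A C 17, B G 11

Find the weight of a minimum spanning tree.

47

Prim, starting at A.
Step 1: cheapest edge leaving the tree is A E (9); add E.
Step 2: cheapest edge leaving the tree is B E (5); add B.
Step 3: cheapest edge leaving the tree is D E (5); add D.
Step 4: cheapest edge leaving the tree is D F (5); add F.
Step 5: cheapest edge leaving the tree is F H (9); add H.
Step 6: cheapest edge leaving the tree is B C (10); add C.
Step 7: cheapest edge leaving the tree is C G (4); add G.
MST edges: A E, B E, D E, D F, F H, B C, C G; total weight 9+5+5+5+9+10+4 = 47.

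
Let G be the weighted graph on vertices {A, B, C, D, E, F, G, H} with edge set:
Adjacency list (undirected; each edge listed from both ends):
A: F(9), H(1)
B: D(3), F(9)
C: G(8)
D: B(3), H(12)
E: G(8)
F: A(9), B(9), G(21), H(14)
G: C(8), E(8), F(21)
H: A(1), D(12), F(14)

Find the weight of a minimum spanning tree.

Sort edges by weight, then run Kruskal:
A H (1): add — endpoints in different components.
B D (3): add — endpoints in different components.
C G (8): add — endpoints in different components.
E G (8): add — endpoints in different components.
A F (9): add — endpoints in different components.
B F (9): add — endpoints in different components.
D H (12): skip — D and H already connected.
F H (14): skip — F and H already connected.
F G (21): add — endpoints in different components.
MST edges: A H, B D, C G, E G, A F, B F, F G; total weight 1+3+8+8+9+9+21 = 59.

59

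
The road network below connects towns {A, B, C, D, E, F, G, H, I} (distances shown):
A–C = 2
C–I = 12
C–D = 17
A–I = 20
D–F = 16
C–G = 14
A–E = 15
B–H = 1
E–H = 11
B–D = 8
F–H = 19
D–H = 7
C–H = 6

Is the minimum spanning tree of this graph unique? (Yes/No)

Kruskal: consider edges lightest-first.
B–H (1): add — endpoints in different components.
A–C (2): add — endpoints in different components.
C–H (6): add — endpoints in different components.
D–H (7): add — endpoints in different components.
B–D (8): skip — B and D already connected.
E–H (11): add — endpoints in different components.
C–I (12): add — endpoints in different components.
C–G (14): add — endpoints in different components.
A–E (15): skip — A and E already connected.
D–F (16): add — endpoints in different components.
Every non-tree edge has weight strictly greater than the heaviest edge on the tree path between its endpoints, so the MST is unique.

Yes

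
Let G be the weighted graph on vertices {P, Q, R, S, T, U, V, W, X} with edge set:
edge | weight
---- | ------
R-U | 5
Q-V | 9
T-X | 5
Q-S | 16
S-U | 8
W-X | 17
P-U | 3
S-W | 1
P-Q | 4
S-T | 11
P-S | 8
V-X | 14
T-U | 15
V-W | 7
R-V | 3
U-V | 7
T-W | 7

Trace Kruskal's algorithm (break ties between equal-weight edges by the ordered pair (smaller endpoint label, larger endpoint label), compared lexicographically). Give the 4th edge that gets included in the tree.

Sort edges by weight, then run Kruskal:
S-W (1): add — endpoints in different components.
P-U (3): add — endpoints in different components.
R-V (3): add — endpoints in different components.
P-Q (4): add — endpoints in different components.
R-U (5): add — endpoints in different components.
T-X (5): add — endpoints in different components.
T-W (7): add — endpoints in different components.
U-V (7): skip — V and U already connected.
V-W (7): add — endpoints in different components.
The 4th edge added is P-Q.

P-Q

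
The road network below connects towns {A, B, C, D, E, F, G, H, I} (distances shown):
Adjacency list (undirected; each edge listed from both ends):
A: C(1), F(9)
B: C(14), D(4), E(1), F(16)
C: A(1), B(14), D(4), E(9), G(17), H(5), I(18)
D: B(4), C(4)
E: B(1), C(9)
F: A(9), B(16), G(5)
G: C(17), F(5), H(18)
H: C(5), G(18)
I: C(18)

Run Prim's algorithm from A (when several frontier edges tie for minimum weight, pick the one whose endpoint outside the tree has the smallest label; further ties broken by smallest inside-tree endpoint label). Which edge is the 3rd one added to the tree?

B-D

Grow the tree from A using Prim:
Step 1: cheapest edge leaving the tree is A—C (1); add C.
Step 2: cheapest edge leaving the tree is C—D (4); add D.
Step 3: cheapest edge leaving the tree is B—D (4); add B.
Step 4: cheapest edge leaving the tree is B—E (1); add E.
Step 5: cheapest edge leaving the tree is C—H (5); add H.
Step 6: cheapest edge leaving the tree is A—F (9); add F.
Step 7: cheapest edge leaving the tree is F—G (5); add G.
Step 8: cheapest edge leaving the tree is C—I (18); add I.
The 3rd edge added is B—D.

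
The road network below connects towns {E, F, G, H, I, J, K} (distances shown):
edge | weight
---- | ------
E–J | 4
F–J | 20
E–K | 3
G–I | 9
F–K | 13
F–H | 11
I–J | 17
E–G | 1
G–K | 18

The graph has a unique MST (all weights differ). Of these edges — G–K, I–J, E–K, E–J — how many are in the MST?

Sort edges by weight, then run Kruskal:
E–G (1): add. Components now {E,G} {F} {H} {I} {J} {K}
E–K (3): add. Components now {E,G,K} {F} {H} {I} {J}
E–J (4): add. Components now {E,G,J,K} {F} {H} {I}
G–I (9): add. Components now {E,G,I,J,K} {F} {H}
F–H (11): add. Components now {E,G,I,J,K} {F,H}
F–K (13): add. Components now {E,F,G,H,I,J,K}
MST edge set: {E–G, E–K, E–J, G–I, F–H, F–K}.
Of the listed edges, {E–K, E–J} are in the MST → 2.

2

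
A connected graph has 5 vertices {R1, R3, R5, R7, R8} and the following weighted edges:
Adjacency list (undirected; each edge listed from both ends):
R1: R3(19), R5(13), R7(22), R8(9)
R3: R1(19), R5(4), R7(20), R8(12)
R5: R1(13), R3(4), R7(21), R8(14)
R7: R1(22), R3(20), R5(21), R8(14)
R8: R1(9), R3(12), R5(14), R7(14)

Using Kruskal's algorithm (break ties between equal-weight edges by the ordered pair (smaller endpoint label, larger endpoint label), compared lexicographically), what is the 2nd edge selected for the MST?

R1-R8

Kruskal's algorithm — process edges by increasing weight (ties by edge label):
R3 R5 (4): add. Components now {R3,R5} {R8} {R1} {R7}
R1 R8 (9): add. Components now {R3,R5} {R1,R8} {R7}
R3 R8 (12): add. Components now {R1,R3,R5,R8} {R7}
R1 R5 (13): skip — R1 and R5 already connected.
R5 R8 (14): skip — R8 and R5 already connected.
R7 R8 (14): add. Components now {R1,R3,R5,R7,R8}
The 2nd edge added is R1 R8.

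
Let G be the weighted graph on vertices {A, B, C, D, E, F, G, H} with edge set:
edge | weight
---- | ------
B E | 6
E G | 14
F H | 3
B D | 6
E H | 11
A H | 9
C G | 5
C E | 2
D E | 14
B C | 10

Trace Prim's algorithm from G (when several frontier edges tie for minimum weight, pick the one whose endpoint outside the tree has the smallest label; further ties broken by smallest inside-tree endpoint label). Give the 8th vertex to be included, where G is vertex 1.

Grow the tree from G using Prim:
Step 1: cheapest edge leaving the tree is C G (5); add C.
Step 2: cheapest edge leaving the tree is C E (2); add E.
Step 3: cheapest edge leaving the tree is B E (6); add B.
Step 4: cheapest edge leaving the tree is B D (6); add D.
Step 5: cheapest edge leaving the tree is E H (11); add H.
Step 6: cheapest edge leaving the tree is F H (3); add F.
Step 7: cheapest edge leaving the tree is A H (9); add A.
Vertex order: G, C, E, B, D, H, F, A. The 8th vertex is A.

A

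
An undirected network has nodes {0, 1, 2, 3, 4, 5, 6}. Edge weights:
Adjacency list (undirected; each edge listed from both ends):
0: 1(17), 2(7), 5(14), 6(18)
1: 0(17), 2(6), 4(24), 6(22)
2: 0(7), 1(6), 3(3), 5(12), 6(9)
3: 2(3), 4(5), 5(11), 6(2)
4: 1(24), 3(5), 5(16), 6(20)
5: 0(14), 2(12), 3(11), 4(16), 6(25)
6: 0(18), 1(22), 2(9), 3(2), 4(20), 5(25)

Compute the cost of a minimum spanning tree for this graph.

34

Kruskal's algorithm — process edges by increasing weight (ties by edge label):
3—6 (2): add. Components now {0} {1} {2} {3,6} {4} {5}
2—3 (3): add. Components now {0} {1} {2,3,6} {4} {5}
3—4 (5): add. Components now {0} {1} {2,3,4,6} {5}
1—2 (6): add. Components now {0} {1,2,3,4,6} {5}
0—2 (7): add. Components now {0,1,2,3,4,6} {5}
2—6 (9): skip — 2 and 6 already connected.
3—5 (11): add. Components now {0,1,2,3,4,5,6}
MST edges: 3—6, 2—3, 3—4, 1—2, 0—2, 3—5; total weight 2+3+5+6+7+11 = 34.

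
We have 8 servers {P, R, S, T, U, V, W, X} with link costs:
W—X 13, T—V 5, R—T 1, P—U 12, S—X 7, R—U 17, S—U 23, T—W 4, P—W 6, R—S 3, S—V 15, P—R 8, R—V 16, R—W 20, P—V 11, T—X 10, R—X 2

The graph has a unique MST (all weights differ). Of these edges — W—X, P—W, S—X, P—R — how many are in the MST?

1

Kruskal's algorithm — process edges by increasing weight (ties by edge label):
R—T (1): add — endpoints in different components.
R—X (2): add — endpoints in different components.
R—S (3): add — endpoints in different components.
T—W (4): add — endpoints in different components.
T—V (5): add — endpoints in different components.
P—W (6): add — endpoints in different components.
S—X (7): skip — S and X already connected.
P—R (8): skip — R and P already connected.
T—X (10): skip — T and X already connected.
P—V (11): skip — V and P already connected.
P—U (12): add — endpoints in different components.
MST edge set: {R—T, R—X, R—S, T—W, T—V, P—W, P—U}.
Of the listed edges, {P—W} are in the MST → 1.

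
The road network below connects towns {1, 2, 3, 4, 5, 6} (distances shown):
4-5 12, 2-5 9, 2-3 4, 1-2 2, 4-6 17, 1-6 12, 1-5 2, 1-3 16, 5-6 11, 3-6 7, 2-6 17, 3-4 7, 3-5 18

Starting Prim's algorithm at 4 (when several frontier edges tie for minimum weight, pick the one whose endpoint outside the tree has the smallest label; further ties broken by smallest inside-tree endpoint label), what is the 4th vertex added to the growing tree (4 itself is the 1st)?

1

Prim, starting at 4.
Step 1: cheapest edge leaving the tree is 3-4 (7); add 3.
Step 2: cheapest edge leaving the tree is 2-3 (4); add 2.
Step 3: cheapest edge leaving the tree is 1-2 (2); add 1.
Step 4: cheapest edge leaving the tree is 1-5 (2); add 5.
Step 5: cheapest edge leaving the tree is 3-6 (7); add 6.
Vertex order: 4, 3, 2, 1, 5, 6. The 4th vertex is 1.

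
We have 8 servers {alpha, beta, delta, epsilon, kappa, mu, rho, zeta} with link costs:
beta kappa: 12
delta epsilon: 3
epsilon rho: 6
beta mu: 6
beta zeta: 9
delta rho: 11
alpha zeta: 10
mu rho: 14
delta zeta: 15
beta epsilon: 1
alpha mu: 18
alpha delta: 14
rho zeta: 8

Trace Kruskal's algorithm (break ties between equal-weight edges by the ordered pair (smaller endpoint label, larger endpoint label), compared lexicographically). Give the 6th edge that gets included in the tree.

Kruskal's algorithm — process edges by increasing weight (ties by edge label):
beta epsilon (1): add — endpoints in different components.
delta epsilon (3): add — endpoints in different components.
beta mu (6): add — endpoints in different components.
epsilon rho (6): add — endpoints in different components.
rho zeta (8): add — endpoints in different components.
beta zeta (9): skip — zeta and beta already connected.
alpha zeta (10): add — endpoints in different components.
delta rho (11): skip — rho and delta already connected.
beta kappa (12): add — endpoints in different components.
The 6th edge added is alpha zeta.

alpha-zeta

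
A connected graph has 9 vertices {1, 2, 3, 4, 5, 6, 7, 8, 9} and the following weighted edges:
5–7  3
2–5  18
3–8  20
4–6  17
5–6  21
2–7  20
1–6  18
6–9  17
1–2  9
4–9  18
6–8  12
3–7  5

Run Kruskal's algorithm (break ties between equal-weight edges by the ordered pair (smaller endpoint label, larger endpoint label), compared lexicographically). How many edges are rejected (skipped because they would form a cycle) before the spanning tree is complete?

0

Kruskal: consider edges lightest-first.
5–7 (3): add — endpoints in different components.
3–7 (5): add — endpoints in different components.
1–2 (9): add — endpoints in different components.
6–8 (12): add — endpoints in different components.
4–6 (17): add — endpoints in different components.
6–9 (17): add — endpoints in different components.
1–6 (18): add — endpoints in different components.
2–5 (18): add — endpoints in different components.
Edges rejected before the tree was complete: 0.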